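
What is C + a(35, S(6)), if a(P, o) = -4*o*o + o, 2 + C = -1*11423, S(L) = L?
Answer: -11563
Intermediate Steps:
C = -11425 (C = -2 - 1*11423 = -2 - 11423 = -11425)
a(P, o) = o - 4*o² (a(P, o) = -4*o² + o = o - 4*o²)
C + a(35, S(6)) = -11425 + 6*(1 - 4*6) = -11425 + 6*(1 - 24) = -11425 + 6*(-23) = -11425 - 138 = -11563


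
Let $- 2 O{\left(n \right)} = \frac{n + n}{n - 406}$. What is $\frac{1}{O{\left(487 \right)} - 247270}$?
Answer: $- \frac{81}{20029357} \approx -4.0441 \cdot 10^{-6}$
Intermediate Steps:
$O{\left(n \right)} = - \frac{n}{-406 + n}$ ($O{\left(n \right)} = - \frac{\left(n + n\right) \frac{1}{n - 406}}{2} = - \frac{2 n \frac{1}{-406 + n}}{2} = - \frac{n}{-406 + n}$)
$\frac{1}{O{\left(487 \right)} - 247270} = \frac{1}{\left(-1\right) 487 \frac{1}{-406 + 487} - 247270} = \frac{1}{\left(-1\right) 487 \cdot \frac{1}{81} - 247270} = \frac{1}{- \frac{487}{81} - 247270} = \frac{1}{- \frac{20029357}{81}} = - \frac{81}{20029357}$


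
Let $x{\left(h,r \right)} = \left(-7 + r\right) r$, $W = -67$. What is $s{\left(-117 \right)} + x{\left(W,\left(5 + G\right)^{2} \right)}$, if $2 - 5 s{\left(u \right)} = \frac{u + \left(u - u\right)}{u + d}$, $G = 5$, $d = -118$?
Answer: $\frac{10927853}{1175} \approx 9300.3$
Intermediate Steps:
$x{\left(h,r \right)} = r \left(-7 + r\right)$
$s{\left(u \right)} = \frac{2}{5} - \frac{u}{5 \left(-118 + u\right)}$ ($s{\left(u \right)} = \frac{2}{5} - \frac{\left(u + \left(u - u\right)\right) \frac{1}{u - 118}}{5} = \frac{2}{5} - \frac{\left(u + 0\right) \frac{1}{-118 + u}}{5} = \frac{2}{5} - \frac{u \frac{1}{-118 + u}}{5} = \frac{2}{5} - \frac{u}{5 \left(-118 + u\right)}$)
$s{\left(-117 \right)} + x{\left(W,\left(5 + G\right)^{2} \right)} = \frac{-236 - 117}{5 \left(-118 - 117\right)} + \left(5 + 5\right)^{2} \left(-7 + \left(5 + 5\right)^{2}\right) = \frac{1}{5} \frac{1}{-235} \left(-353\right) + 10^{2} \left(-7 + 10^{2}\right) = \frac{1}{5} \left(- \frac{1}{235}\right) \left(-353\right) + 100 \left(-7 + 100\right) = \frac{353}{1175} + 100 \cdot 93 = \frac{353}{1175} + 9300 = \frac{10927853}{1175}$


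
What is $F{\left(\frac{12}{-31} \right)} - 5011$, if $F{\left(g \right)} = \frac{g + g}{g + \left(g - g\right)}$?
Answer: $-5009$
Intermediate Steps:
$F{\left(g \right)} = 2$ ($F{\left(g \right)} = \frac{2 g}{g + 0} = \frac{2 g}{g} = 2$)
$F{\left(\frac{12}{-31} \right)} - 5011 = 2 - 5011 = -5009$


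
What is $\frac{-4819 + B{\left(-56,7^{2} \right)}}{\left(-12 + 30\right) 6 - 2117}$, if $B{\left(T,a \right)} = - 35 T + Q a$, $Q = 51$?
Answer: $\frac{360}{2009} \approx 0.17919$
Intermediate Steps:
$B{\left(T,a \right)} = - 35 T + 51 a$
$\frac{-4819 + B{\left(-56,7^{2} \right)}}{\left(-12 + 30\right) 6 - 2117} = \frac{-4819 - \left(-1960 - 51 \cdot 7^{2}\right)}{\left(-12 + 30\right) 6 - 2117} = \frac{-4819 + \left(1960 + 51 \cdot 49\right)}{18 \cdot 6 - 2117} = \frac{-4819 + \left(1960 + 2499\right)}{108 - 2117} = \frac{-4819 + 4459}{-2009} = \left(-360\right) \left(- \frac{1}{2009}\right) = \frac{360}{2009}$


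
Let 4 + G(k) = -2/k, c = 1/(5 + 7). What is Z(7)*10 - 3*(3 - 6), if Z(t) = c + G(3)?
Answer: -221/6 ≈ -36.833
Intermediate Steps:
c = 1/12 ≈ 0.083333
G(k) = -4 - 2/k
Z(t) = -55/12 (Z(t) = 1/12 + (-4 - 2/3) = 1/12 + (-4 - 2*⅓) = 1/12 + (-4 - ⅔) = 1/12 - 14/3 = -55/12)
Z(7)*10 - 3*(3 - 6) = -55/12*10 - 3*(3 - 6) = -275/6 - 3*(-3) = -275/6 + 9 = -221/6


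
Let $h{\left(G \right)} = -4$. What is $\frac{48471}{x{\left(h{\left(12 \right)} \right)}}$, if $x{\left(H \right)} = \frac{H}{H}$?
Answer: $48471$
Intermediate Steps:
$x{\left(H \right)} = 1$
$\frac{48471}{x{\left(h{\left(12 \right)} \right)}} = \frac{48471}{1} = 48471 \cdot 1 = 48471$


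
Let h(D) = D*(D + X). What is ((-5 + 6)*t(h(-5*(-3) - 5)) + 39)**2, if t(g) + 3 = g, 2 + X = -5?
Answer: 4356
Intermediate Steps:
X = -7 (X = -2 - 5 = -7)
h(D) = D*(-7 + D) (h(D) = D*(D - 7) = D*(-7 + D))
t(g) = -3 + g
((-5 + 6)*t(h(-5*(-3) - 5)) + 39)**2 = ((-5 + 6)*(-3 + (-5*(-3) - 5)*(-7 + (-5*(-3) - 5))) + 39)**2 = (1*(-3 + (15 - 5)*(-7 + (15 - 5))) + 39)**2 = (1*(-3 + 10*(-7 + 10)) + 39)**2 = (1*(-3 + 10*3) + 39)**2 = (1*(-3 + 30) + 39)**2 = (1*27 + 39)**2 = (27 + 39)**2 = 66**2 = 4356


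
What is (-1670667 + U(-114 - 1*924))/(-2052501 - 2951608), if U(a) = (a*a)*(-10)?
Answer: 12445107/5004109 ≈ 2.4870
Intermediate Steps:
U(a) = -10*a² (U(a) = a²*(-10) = -10*a²)
(-1670667 + U(-114 - 1*924))/(-2052501 - 2951608) = (-1670667 - 10*(-114 - 1*924)²)/(-2052501 - 2951608) = (-1670667 - 10*(-114 - 924)²)/(-5004109) = (-1670667 - 10*(-1038)²)*(-1/5004109) = (-1670667 - 10*1077444)*(-1/5004109) = (-1670667 - 10774440)*(-1/5004109) = -12445107*(-1/5004109) = 12445107/5004109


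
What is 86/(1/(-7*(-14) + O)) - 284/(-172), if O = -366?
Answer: -990993/43 ≈ -23046.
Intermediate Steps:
86/(1/(-7*(-14) + O)) - 284/(-172) = 86/(1/(-7*(-14) - 366)) - 284/(-172) = 86/(1/(98 - 366)) - 284*(-1/172) = 86/(1/(-268)) + 71/43 = 86/(-1/268) + 71/43 = 86*(-268) + 71/43 = -23048 + 71/43 = -990993/43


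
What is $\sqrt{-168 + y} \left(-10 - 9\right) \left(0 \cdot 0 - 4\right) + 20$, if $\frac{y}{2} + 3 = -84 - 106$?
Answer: $20 + 76 i \sqrt{554} \approx 20.0 + 1788.8 i$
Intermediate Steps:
$y = -386$ ($y = -6 + 2 \left(-84 - 106\right) = -6 + 2 \left(-190\right) = -6 - 380 = -386$)
$\sqrt{-168 + y} \left(-10 - 9\right) \left(0 \cdot 0 - 4\right) + 20 = \sqrt{-168 - 386} \left(-10 - 9\right) \left(0 \cdot 0 - 4\right) + 20 = \sqrt{-554} \left(- 19 \left(0 - 4\right)\right) + 20 = i \sqrt{554} \left(\left(-19\right) \left(-4\right)\right) + 20 = i \sqrt{554} \cdot 76 + 20 = 76 i \sqrt{554} + 20 = 20 + 76 i \sqrt{554}$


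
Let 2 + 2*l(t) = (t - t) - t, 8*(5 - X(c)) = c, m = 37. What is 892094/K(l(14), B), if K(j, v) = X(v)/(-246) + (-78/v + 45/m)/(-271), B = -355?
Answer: -6249353340508320/1443154523 ≈ -4.3303e+6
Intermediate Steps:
X(c) = 5 - c/8
l(t) = -1 - t/2 (l(t) = -1 + ((t - t) - t)/2 = -1 + (0 - t)/2 = -1 + (-t)/2 = -1 - t/2)
K(j, v) = -61205/2466642 + v/1968 + 78/(271*v) (K(j, v) = (5 - v/8)/(-246) + (-78/v + 45/37)/(-271) = (5 - v/8)*(-1/246) + (-78/v + 45*(1/37))*(-1/271) = (-5/246 + v/1968) + (-78/v + 45/37)*(-1/271) = (-5/246 + v/1968) + (45/37 - 78/v)*(-1/271) = (-5/246 + v/1968) + (-45/10027 + 78/(271*v)) = -61205/2466642 + v/1968 + 78/(271*v))
892094/K(l(14), B) = 892094/(((1/19733136)*(5679648 - 355*(-489640 + 10027*(-355)))/(-355))) = 892094/(((1/19733136)*(-1/355)*(5679648 - 355*(-489640 - 3559585)))) = 892094/(((1/19733136)*(-1/355)*(5679648 - 355*(-4049225)))) = 892094/(((1/19733136)*(-1/355)*(5679648 + 1437474875))) = 892094/(((1/19733136)*(-1/355)*1443154523)) = 892094/(-1443154523/7005263280) = 892094*(-7005263280/1443154523) = -6249353340508320/1443154523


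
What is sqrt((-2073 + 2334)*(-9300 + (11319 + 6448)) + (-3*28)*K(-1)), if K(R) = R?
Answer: sqrt(2209971) ≈ 1486.6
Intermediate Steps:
sqrt((-2073 + 2334)*(-9300 + (11319 + 6448)) + (-3*28)*K(-1)) = sqrt((-2073 + 2334)*(-9300 + (11319 + 6448)) - 3*28*(-1)) = sqrt(261*(-9300 + 17767) - 84*(-1)) = sqrt(261*8467 + 84) = sqrt(2209887 + 84) = sqrt(2209971)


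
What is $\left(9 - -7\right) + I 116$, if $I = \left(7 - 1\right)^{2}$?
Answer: $4192$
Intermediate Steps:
$I = 36$ ($I = 6^{2} = 36$)
$\left(9 - -7\right) + I 116 = \left(9 - -7\right) + 36 \cdot 116 = \left(9 + 7\right) + 4176 = 16 + 4176 = 4192$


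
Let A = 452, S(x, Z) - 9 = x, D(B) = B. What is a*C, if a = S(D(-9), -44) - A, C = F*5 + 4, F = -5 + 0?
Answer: 9492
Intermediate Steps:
F = -5
S(x, Z) = 9 + x
C = -21 (C = -5*5 + 4 = -25 + 4 = -21)
a = -452 (a = (9 - 9) - 1*452 = 0 - 452 = -452)
a*C = -452*(-21) = 9492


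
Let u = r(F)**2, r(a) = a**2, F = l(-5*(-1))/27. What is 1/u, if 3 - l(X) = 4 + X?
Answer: 6561/16 ≈ 410.06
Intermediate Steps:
l(X) = -1 - X (l(X) = 3 - (4 + X) = 3 + (-4 - X) = -1 - X)
F = -2/9 (F = (-1 - (-5)*(-1))/27 = (-1 - 1*5)*(1/27) = (-1 - 5)*(1/27) = -6*1/27 = -2/9 ≈ -0.22222)
u = 16/6561 (u = ((-2/9)**2)**2 = (4/81)**2 = 16/6561 ≈ 0.0024387)
1/u = 1/(16/6561) = 6561/16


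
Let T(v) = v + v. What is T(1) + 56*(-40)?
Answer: -2238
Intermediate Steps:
T(v) = 2*v
T(1) + 56*(-40) = 2*1 + 56*(-40) = 2 - 2240 = -2238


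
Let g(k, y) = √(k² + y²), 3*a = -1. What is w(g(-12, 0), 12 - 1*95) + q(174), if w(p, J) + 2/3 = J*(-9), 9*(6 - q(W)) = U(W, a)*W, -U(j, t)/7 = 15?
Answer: 8347/3 ≈ 2782.3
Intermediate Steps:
a = -⅓ (a = (⅓)*(-1) = -⅓ ≈ -0.33333)
U(j, t) = -105 (U(j, t) = -7*15 = -105)
q(W) = 6 + 35*W/3 (q(W) = 6 - (-35)*W/3 = 6 + 35*W/3)
w(p, J) = -⅔ - 9*J (w(p, J) = -⅔ + J*(-9) = -⅔ - 9*J)
w(g(-12, 0), 12 - 1*95) + q(174) = (-⅔ - 9*(12 - 1*95)) + (6 + (35/3)*174) = (-⅔ - 9*(12 - 95)) + (6 + 2030) = (-⅔ - 9*(-83)) + 2036 = (-⅔ + 747) + 2036 = 2239/3 + 2036 = 8347/3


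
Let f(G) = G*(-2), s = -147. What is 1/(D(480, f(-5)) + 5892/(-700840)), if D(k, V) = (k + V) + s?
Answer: 175210/60095557 ≈ 0.0029155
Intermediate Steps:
f(G) = -2*G
D(k, V) = -147 + V + k (D(k, V) = (k + V) - 147 = (V + k) - 147 = -147 + V + k)
1/(D(480, f(-5)) + 5892/(-700840)) = 1/((-147 - 2*(-5) + 480) + 5892/(-700840)) = 1/((-147 + 10 + 480) + 5892*(-1/700840)) = 1/(343 - 1473/175210) = 1/(60095557/175210) = 175210/60095557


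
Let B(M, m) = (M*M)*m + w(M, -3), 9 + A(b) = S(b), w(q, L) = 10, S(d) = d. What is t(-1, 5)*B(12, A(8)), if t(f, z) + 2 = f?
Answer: 402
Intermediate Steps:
t(f, z) = -2 + f
A(b) = -9 + b
B(M, m) = 10 + m*M² (B(M, m) = (M*M)*m + 10 = M²*m + 10 = m*M² + 10 = 10 + m*M²)
t(-1, 5)*B(12, A(8)) = (-2 - 1)*(10 + (-9 + 8)*12²) = -3*(10 - 1*144) = -3*(10 - 144) = -3*(-134) = 402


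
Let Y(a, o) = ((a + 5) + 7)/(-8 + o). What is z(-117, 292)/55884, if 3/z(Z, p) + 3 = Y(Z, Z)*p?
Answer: 25/112829796 ≈ 2.2157e-7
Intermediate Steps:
Y(a, o) = (12 + a)/(-8 + o) (Y(a, o) = ((5 + a) + 7)/(-8 + o) = (12 + a)/(-8 + o))
z(Z, p) = 3/(-3 + p*(12 + Z)/(-8 + Z)) (z(Z, p) = 3/(-3 + ((12 + Z)/(-8 + Z))*p) = 3/(-3 + p*(12 + Z)/(-8 + Z)))
z(-117, 292)/55884 = (3*(-8 - 117)/(24 - 3*(-117) + 292*(12 - 117)))/55884 = (3*(-125)/(24 + 351 + 292*(-105)))*(1/55884) = (3*(-125)/(24 + 351 - 30660))*(1/55884) = (3*(-125)/(-30285))*(1/55884) = (3*(-1/30285)*(-125))*(1/55884) = (25/2019)*(1/55884) = 25/112829796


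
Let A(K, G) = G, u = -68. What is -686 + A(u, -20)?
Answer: -706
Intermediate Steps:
-686 + A(u, -20) = -686 - 20 = -706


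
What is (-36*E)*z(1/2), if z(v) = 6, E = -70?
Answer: 15120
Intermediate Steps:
(-36*E)*z(1/2) = -36*(-70)*6 = 2520*6 = 15120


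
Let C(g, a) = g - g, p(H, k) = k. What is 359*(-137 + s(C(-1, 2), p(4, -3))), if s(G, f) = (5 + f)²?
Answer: -47747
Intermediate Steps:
C(g, a) = 0
359*(-137 + s(C(-1, 2), p(4, -3))) = 359*(-137 + (5 - 3)²) = 359*(-137 + 2²) = 359*(-137 + 4) = 359*(-133) = -47747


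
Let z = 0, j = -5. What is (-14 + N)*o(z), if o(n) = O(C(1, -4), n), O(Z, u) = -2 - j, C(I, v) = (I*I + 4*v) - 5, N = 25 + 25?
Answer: 108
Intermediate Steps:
N = 50
C(I, v) = -5 + I² + 4*v (C(I, v) = (I² + 4*v) - 5 = -5 + I² + 4*v)
O(Z, u) = 3 (O(Z, u) = -2 - 1*(-5) = -2 + 5 = 3)
o(n) = 3
(-14 + N)*o(z) = (-14 + 50)*3 = 36*3 = 108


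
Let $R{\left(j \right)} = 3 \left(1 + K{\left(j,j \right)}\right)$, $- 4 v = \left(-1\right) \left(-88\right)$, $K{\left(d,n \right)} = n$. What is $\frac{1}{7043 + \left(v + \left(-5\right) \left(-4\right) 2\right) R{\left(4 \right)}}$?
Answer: $\frac{1}{7313} \approx 0.00013674$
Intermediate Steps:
$v = -22$ ($v = - \frac{\left(-1\right) \left(-88\right)}{4} = \left(- \frac{1}{4}\right) 88 = -22$)
$R{\left(j \right)} = 3 + 3 j$ ($R{\left(j \right)} = 3 \left(1 + j\right) = 3 + 3 j$)
$\frac{1}{7043 + \left(v + \left(-5\right) \left(-4\right) 2\right) R{\left(4 \right)}} = \frac{1}{7043 + \left(-22 + \left(-5\right) \left(-4\right) 2\right) \left(3 + 3 \cdot 4\right)} = \frac{1}{7043 + \left(-22 + 20 \cdot 2\right) \left(3 + 12\right)} = \frac{1}{7043 + \left(-22 + 40\right) 15} = \frac{1}{7043 + 18 \cdot 15} = \frac{1}{7043 + 270} = \frac{1}{7313}$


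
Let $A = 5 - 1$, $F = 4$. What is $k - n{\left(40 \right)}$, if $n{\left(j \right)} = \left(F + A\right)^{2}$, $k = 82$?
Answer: $18$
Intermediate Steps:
$A = 4$
$n{\left(j \right)} = 64$ ($n{\left(j \right)} = \left(4 + 4\right)^{2} = 8^{2} = 64$)
$k - n{\left(40 \right)} = 82 - 64 = 18$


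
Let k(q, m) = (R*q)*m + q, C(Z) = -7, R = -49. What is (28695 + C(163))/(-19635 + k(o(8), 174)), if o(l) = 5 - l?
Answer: 652/135 ≈ 4.8296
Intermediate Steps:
k(q, m) = q - 49*m*q (k(q, m) = (-49*q)*m + q = -49*m*q + q = q - 49*m*q)
(28695 + C(163))/(-19635 + k(o(8), 174)) = (28695 - 7)/(-19635 + (5 - 1*8)*(1 - 49*174)) = 28688/(-19635 + (5 - 8)*(1 - 8526)) = 28688/(-19635 - 3*(-8525)) = 28688/(-19635 + 25575) = 28688/5940 = 28688*(1/5940) = 652/135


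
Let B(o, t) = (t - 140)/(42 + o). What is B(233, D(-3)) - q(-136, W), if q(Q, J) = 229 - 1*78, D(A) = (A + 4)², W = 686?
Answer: -41664/275 ≈ -151.51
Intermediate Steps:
D(A) = (4 + A)²
q(Q, J) = 151 (q(Q, J) = 229 - 78 = 151)
B(o, t) = (-140 + t)/(42 + o)
B(233, D(-3)) - q(-136, W) = (-140 + (4 - 3)²)/(42 + 233) - 1*151 = (-140 + 1²)/275 - 151 = (-140 + 1)/275 - 151 = (1/275)*(-139) - 151 = -139/275 - 151 = -41664/275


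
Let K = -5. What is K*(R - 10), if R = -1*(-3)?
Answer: 35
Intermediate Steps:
R = 3
K*(R - 10) = -5*(3 - 10) = -5*(-7) = 35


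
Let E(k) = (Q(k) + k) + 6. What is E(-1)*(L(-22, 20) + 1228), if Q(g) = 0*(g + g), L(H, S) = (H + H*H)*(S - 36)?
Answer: -30820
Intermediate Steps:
L(H, S) = (-36 + S)*(H + H**2) (L(H, S) = (H + H**2)*(-36 + S) = (-36 + S)*(H + H**2))
Q(g) = 0 (Q(g) = 0*(2*g) = 0)
E(k) = 6 + k (E(k) = (0 + k) + 6 = k + 6 = 6 + k)
E(-1)*(L(-22, 20) + 1228) = (6 - 1)*(-22*(-36 + 20 - 36*(-22) - 22*20) + 1228) = 5*(-22*(-36 + 20 + 792 - 440) + 1228) = 5*(-22*336 + 1228) = 5*(-7392 + 1228) = 5*(-6164) = -30820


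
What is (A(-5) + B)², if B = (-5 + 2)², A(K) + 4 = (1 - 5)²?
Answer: 441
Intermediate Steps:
A(K) = 12 (A(K) = -4 + (1 - 5)² = -4 + (-4)² = -4 + 16 = 12)
B = 9 (B = (-3)² = 9)
(A(-5) + B)² = (12 + 9)² = 21² = 441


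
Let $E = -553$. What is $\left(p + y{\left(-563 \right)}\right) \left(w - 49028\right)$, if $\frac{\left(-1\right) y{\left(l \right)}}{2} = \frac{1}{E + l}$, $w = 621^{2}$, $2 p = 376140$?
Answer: $\frac{35325198592393}{558} \approx 6.3307 \cdot 10^{10}$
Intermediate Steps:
$p = 188070$ ($p = \frac{1}{2} \cdot 376140 = 188070$)
$w = 385641$
$y{\left(l \right)} = - \frac{2}{-553 + l}$
$\left(p + y{\left(-563 \right)}\right) \left(w - 49028\right) = \left(188070 - \frac{2}{-553 - 563}\right) \left(385641 - 49028\right) = \left(188070 - \frac{2}{-1116}\right) 336613 = \left(188070 - - \frac{1}{558}\right) 336613 = \left(188070 + \frac{1}{558}\right) 336613 = \frac{104943061}{558} \cdot 336613 = \frac{35325198592393}{558}$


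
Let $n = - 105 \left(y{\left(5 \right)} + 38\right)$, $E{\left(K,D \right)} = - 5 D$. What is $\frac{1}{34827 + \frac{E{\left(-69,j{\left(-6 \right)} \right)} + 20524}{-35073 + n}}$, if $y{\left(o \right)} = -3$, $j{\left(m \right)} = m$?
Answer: $\frac{19374}{674728021} \approx 2.8714 \cdot 10^{-5}$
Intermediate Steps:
$n = -3675$ ($n = - 105 \left(-3 + 38\right) = \left(-105\right) 35 = -3675$)
$\frac{1}{34827 + \frac{E{\left(-69,j{\left(-6 \right)} \right)} + 20524}{-35073 + n}} = \frac{1}{34827 + \frac{\left(-5\right) \left(-6\right) + 20524}{-35073 - 3675}} = \frac{1}{34827 + \frac{30 + 20524}{-38748}} = \frac{1}{34827 + 20554 \left(- \frac{1}{38748}\right)} = \frac{1}{34827 - \frac{10277}{19374}} = \frac{1}{\frac{674728021}{19374}} = \frac{19374}{674728021}$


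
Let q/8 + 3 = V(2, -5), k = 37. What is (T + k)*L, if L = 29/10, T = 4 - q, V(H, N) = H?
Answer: 1421/10 ≈ 142.10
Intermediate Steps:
q = -8 (q = -24 + 8*2 = -24 + 16 = -8)
T = 12 (T = 4 - 1*(-8) = 4 + 8 = 12)
L = 29/10 (L = 29*(1/10) = 29/10 ≈ 2.9000)
(T + k)*L = (12 + 37)*(29/10) = 49*(29/10) = 1421/10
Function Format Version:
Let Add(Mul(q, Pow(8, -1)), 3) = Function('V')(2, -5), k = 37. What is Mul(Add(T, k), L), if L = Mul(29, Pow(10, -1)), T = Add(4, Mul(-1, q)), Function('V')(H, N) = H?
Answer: Rational(1421, 10) ≈ 142.10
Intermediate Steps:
q = -8 (q = Add(-24, Mul(8, 2)) = Add(-24, 16) = -8)
T = 12 (T = Add(4, Mul(-1, -8)) = Add(4, 8) = 12)
L = Rational(29, 10) (L = Mul(29, Rational(1, 10)) = Rational(29, 10) ≈ 2.9000)
Mul(Add(T, k), L) = Mul(Add(12, 37), Rational(29, 10)) = Mul(49, Rational(29, 10)) = Rational(1421, 10)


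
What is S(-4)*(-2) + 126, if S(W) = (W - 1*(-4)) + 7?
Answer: 112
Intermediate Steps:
S(W) = 11 + W (S(W) = (W + 4) + 7 = (4 + W) + 7 = 11 + W)
S(-4)*(-2) + 126 = (11 - 4)*(-2) + 126 = 7*(-2) + 126 = -14 + 126 = 112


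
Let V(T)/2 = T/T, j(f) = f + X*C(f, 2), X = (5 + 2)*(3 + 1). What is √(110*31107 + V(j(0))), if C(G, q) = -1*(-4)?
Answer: 2*√855443 ≈ 1849.8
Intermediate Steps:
C(G, q) = 4
X = 28 (X = 7*4 = 28)
j(f) = 112 + f (j(f) = f + 28*4 = f + 112 = 112 + f)
V(T) = 2 (V(T) = 2*(T/T) = 2*1 = 2)
√(110*31107 + V(j(0))) = √(110*31107 + 2) = √(3421770 + 2) = √3421772 = 2*√855443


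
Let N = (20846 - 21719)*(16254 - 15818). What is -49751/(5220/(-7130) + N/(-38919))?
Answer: -460184262499/83690682 ≈ -5498.6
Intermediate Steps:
N = -380628 (N = -873*436 = -380628)
-49751/(5220/(-7130) + N/(-38919)) = -49751/(5220/(-7130) - 380628/(-38919)) = -49751/(5220*(-1/7130) - 380628*(-1/38919)) = -49751/(-522/713 + 126876/12973) = -49751/83690682/9249749 = -49751*9249749/83690682 = -460184262499/83690682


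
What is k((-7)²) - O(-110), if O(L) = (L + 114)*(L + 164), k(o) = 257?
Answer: 41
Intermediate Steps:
O(L) = (114 + L)*(164 + L)
k((-7)²) - O(-110) = 257 - (18696 + (-110)² + 278*(-110)) = 257 - (18696 + 12100 - 30580) = 257 - 1*216 = 257 - 216 = 41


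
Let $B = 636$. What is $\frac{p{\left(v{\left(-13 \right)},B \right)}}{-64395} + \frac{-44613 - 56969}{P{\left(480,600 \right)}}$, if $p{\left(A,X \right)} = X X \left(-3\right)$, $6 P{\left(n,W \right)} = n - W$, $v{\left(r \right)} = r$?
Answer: $\frac{91763}{18} \approx 5097.9$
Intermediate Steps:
$P{\left(n,W \right)} = - \frac{W}{6} + \frac{n}{6}$ ($P{\left(n,W \right)} = \frac{n - W}{6} = - \frac{W}{6} + \frac{n}{6}$)
$p{\left(A,X \right)} = - 3 X^{2}$ ($p{\left(A,X \right)} = X^{2} \left(-3\right) = - 3 X^{2}$)
$\frac{p{\left(v{\left(-13 \right)},B \right)}}{-64395} + \frac{-44613 - 56969}{P{\left(480,600 \right)}} = \frac{\left(-3\right) 636^{2}}{-64395} + \frac{-44613 - 56969}{\left(- \frac{1}{6}\right) 600 + \frac{1}{6} \cdot 480} = \left(-3\right) 404496 \left(- \frac{1}{64395}\right) + \frac{-44613 - 56969}{-100 + 80} = \left(-1213488\right) \left(- \frac{1}{64395}\right) - \frac{101582}{-20} = \frac{848}{45} - - \frac{50791}{10} = \frac{848}{45} + \frac{50791}{10} = \frac{91763}{18}$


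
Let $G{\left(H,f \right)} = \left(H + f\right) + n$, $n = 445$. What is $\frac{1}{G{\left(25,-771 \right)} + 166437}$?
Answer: $\frac{1}{166136} \approx 6.0192 \cdot 10^{-6}$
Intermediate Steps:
$G{\left(H,f \right)} = 445 + H + f$ ($G{\left(H,f \right)} = \left(H + f\right) + 445 = 445 + H + f$)
$\frac{1}{G{\left(25,-771 \right)} + 166437} = \frac{1}{\left(445 + 25 - 771\right) + 166437} = \frac{1}{-301 + 166437} = \frac{1}{166136}$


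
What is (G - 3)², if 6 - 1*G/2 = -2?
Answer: 169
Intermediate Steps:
G = 16 (G = 12 - 2*(-2) = 12 + 4 = 16)
(G - 3)² = (16 - 3)² = 13² = 169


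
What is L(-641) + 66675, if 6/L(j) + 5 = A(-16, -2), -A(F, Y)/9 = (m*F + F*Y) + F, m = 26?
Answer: 239696631/3595 ≈ 66675.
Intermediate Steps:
A(F, Y) = -243*F - 9*F*Y (A(F, Y) = -9*((26*F + F*Y) + F) = -9*(27*F + F*Y) = -243*F - 9*F*Y)
L(j) = 6/3595 (L(j) = 6/(-5 - 9*(-16)*(27 - 2)) = 6/(-5 - 9*(-16)*25) = 6/(-5 + 3600) = 6/3595)
L(-641) + 66675 = 6/3595 + 66675 = 239696631/3595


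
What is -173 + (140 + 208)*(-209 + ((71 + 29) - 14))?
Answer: -42977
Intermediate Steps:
-173 + (140 + 208)*(-209 + ((71 + 29) - 14)) = -173 + 348*(-209 + (100 - 14)) = -173 + 348*(-209 + 86) = -173 + 348*(-123) = -173 - 42804 = -42977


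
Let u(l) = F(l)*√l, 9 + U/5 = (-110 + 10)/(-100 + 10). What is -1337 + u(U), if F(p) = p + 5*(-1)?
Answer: -1337 - 400*I*√355/27 ≈ -1337.0 - 279.13*I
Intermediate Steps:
U = -355/9 (U = -45 + 5*((-110 + 10)/(-100 + 10)) = -45 + 5*(-100/(-90)) = -45 + 5*(-100*(-1/90)) = -45 + 5*(10/9) = -45 + 50/9 = -355/9 ≈ -39.444)
F(p) = -5 + p (F(p) = p - 5 = -5 + p)
u(l) = √l*(-5 + l) (u(l) = (-5 + l)*√l = √l*(-5 + l))
-1337 + u(U) = -1337 + √(-355/9)*(-5 - 355/9) = -1337 + (I*√355/3)*(-400/9) = -1337 - 400*I*√355/27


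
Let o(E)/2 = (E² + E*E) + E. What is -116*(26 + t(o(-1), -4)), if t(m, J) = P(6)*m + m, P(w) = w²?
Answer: -11600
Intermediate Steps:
o(E) = 2*E + 4*E² (o(E) = 2*((E² + E*E) + E) = 2*((E² + E²) + E) = 2*(2*E² + E) = 2*(E + 2*E²) = 2*E + 4*E²)
t(m, J) = 37*m (t(m, J) = 6²*m + m = 36*m + m = 37*m)
-116*(26 + t(o(-1), -4)) = -116*(26 + 37*(2*(-1)*(1 + 2*(-1)))) = -116*(26 + 37*(2*(-1)*(1 - 2))) = -116*(26 + 37*(2*(-1)*(-1))) = -116*(26 + 37*2) = -116*(26 + 74) = -116*100 = -11600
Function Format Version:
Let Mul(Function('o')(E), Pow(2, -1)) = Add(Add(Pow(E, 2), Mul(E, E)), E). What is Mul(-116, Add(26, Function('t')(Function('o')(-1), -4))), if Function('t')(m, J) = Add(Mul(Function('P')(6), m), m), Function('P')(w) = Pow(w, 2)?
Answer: -11600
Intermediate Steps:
Function('o')(E) = Add(Mul(2, E), Mul(4, Pow(E, 2))) (Function('o')(E) = Mul(2, Add(Add(Pow(E, 2), Mul(E, E)), E)) = Mul(2, Add(Add(Pow(E, 2), Pow(E, 2)), E)) = Mul(2, Add(Mul(2, Pow(E, 2)), E)) = Mul(2, Add(E, Mul(2, Pow(E, 2)))) = Add(Mul(2, E), Mul(4, Pow(E, 2))))
Function('t')(m, J) = Mul(37, m) (Function('t')(m, J) = Add(Mul(Pow(6, 2), m), m) = Add(Mul(36, m), m) = Mul(37, m))
Mul(-116, Add(26, Function('t')(Function('o')(-1), -4))) = Mul(-116, Add(26, Mul(37, Mul(2, -1, Add(1, Mul(2, -1)))))) = Mul(-116, Add(26, Mul(37, Mul(2, -1, Add(1, -2))))) = Mul(-116, Add(26, Mul(37, Mul(2, -1, -1)))) = Mul(-116, Add(26, Mul(37, 2))) = Mul(-116, Add(26, 74)) = Mul(-116, 100) = -11600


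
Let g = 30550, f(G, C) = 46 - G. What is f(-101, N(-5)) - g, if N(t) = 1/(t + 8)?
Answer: -30403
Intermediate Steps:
N(t) = 1/(8 + t)
f(-101, N(-5)) - g = (46 - 1*(-101)) - 1*30550 = (46 + 101) - 30550 = 147 - 30550 = -30403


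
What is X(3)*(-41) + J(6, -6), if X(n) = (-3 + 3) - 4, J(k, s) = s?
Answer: 158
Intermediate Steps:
X(n) = -4 (X(n) = 0 - 4 = -4)
X(3)*(-41) + J(6, -6) = -4*(-41) - 6 = 164 - 6 = 158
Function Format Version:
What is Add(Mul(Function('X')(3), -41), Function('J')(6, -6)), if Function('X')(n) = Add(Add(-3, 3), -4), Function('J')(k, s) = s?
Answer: 158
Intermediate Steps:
Function('X')(n) = -4 (Function('X')(n) = Add(0, -4) = -4)
Add(Mul(Function('X')(3), -41), Function('J')(6, -6)) = Add(Mul(-4, -41), -6) = Add(164, -6) = 158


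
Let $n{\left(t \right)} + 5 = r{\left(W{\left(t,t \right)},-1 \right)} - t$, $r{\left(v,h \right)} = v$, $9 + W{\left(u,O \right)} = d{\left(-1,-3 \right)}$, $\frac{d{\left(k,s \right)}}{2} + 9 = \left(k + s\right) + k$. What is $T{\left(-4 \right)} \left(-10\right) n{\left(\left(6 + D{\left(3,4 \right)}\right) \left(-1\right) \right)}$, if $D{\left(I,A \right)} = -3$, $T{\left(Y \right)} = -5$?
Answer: $-1950$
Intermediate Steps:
$d{\left(k,s \right)} = -18 + 2 s + 4 k$ ($d{\left(k,s \right)} = -18 + 2 \left(\left(k + s\right) + k\right) = -18 + 2 \left(s + 2 k\right) = -18 + \left(2 s + 4 k\right) = -18 + 2 s + 4 k$)
$W{\left(u,O \right)} = -37$ ($W{\left(u,O \right)} = -9 + \left(-18 + 2 \left(-3\right) + 4 \left(-1\right)\right) = -9 - 28 = -37$)
$n{\left(t \right)} = -42 - t$ ($n{\left(t \right)} = -5 - \left(37 + t\right) = -42 - t$)
$T{\left(-4 \right)} \left(-10\right) n{\left(\left(6 + D{\left(3,4 \right)}\right) \left(-1\right) \right)} = \left(-5\right) \left(-10\right) \left(-42 - \left(6 - 3\right) \left(-1\right)\right) = 50 \left(-42 - 3 \left(-1\right)\right) = 50 \left(-42 - -3\right) = 50 \left(-42 + 3\right) = 50 \left(-39\right) = -1950$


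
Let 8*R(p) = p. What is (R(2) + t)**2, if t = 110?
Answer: 194481/16 ≈ 12155.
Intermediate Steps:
R(p) = p/8
(R(2) + t)**2 = ((1/8)*2 + 110)**2 = (1/4 + 110)**2 = (441/4)**2 = 194481/16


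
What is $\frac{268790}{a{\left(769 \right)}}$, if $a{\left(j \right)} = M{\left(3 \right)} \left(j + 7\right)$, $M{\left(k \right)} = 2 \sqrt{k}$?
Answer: $\frac{134395 \sqrt{3}}{2328} \approx 99.991$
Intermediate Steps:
$a{\left(j \right)} = 2 \sqrt{3} \left(7 + j\right)$ ($a{\left(j \right)} = 2 \sqrt{3} \left(j + 7\right) = 2 \sqrt{3} \left(7 + j\right)$)
$\frac{268790}{a{\left(769 \right)}} = \frac{268790}{2 \sqrt{3} \left(7 + 769\right)} = \frac{268790}{2 \sqrt{3} \cdot 776} = \frac{268790}{1552 \sqrt{3}} = 268790 \frac{\sqrt{3}}{4656} = \frac{134395 \sqrt{3}}{2328}$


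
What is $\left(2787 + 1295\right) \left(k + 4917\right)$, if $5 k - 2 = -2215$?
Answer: $\frac{91322504}{5} \approx 1.8265 \cdot 10^{7}$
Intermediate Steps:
$k = - \frac{2213}{5}$ ($k = \frac{2}{5} + \frac{1}{5} \left(-2215\right) = \frac{2}{5} - 443 = - \frac{2213}{5} \approx -442.6$)
$\left(2787 + 1295\right) \left(k + 4917\right) = \left(2787 + 1295\right) \left(- \frac{2213}{5} + 4917\right) = 4082 \cdot \frac{22372}{5} = \frac{91322504}{5}$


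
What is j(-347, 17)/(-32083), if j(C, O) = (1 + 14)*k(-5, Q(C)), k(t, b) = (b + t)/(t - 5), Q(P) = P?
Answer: -528/32083 ≈ -0.016457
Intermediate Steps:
k(t, b) = (b + t)/(-5 + t)
j(C, O) = 15/2 - 3*C/2 (j(C, O) = (1 + 14)*((C - 5)/(-5 - 5)) = 15*((-5 + C)/(-10)) = 15*(-(-5 + C)/10) = 15*(½ - C/10) = 15/2 - 3*C/2)
j(-347, 17)/(-32083) = (15/2 - 3/2*(-347))/(-32083) = (15/2 + 1041/2)*(-1/32083) = 528*(-1/32083) = -528/32083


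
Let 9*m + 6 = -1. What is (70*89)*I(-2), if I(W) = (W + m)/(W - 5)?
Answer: 22250/9 ≈ 2472.2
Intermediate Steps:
m = -7/9 (m = -⅔ + (⅑)*(-1) = -⅔ - ⅑ = -7/9 ≈ -0.77778)
I(W) = (-7/9 + W)/(-5 + W) (I(W) = (W - 7/9)/(W - 5) = (-7/9 + W)/(-5 + W))
(70*89)*I(-2) = (70*89)*((-7/9 - 2)/(-5 - 2)) = 6230*(-25/9/(-7)) = 6230*(-⅐*(-25/9)) = 6230*(25/63) = 22250/9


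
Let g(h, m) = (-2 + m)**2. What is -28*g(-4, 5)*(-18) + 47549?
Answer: 52085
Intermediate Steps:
-28*g(-4, 5)*(-18) + 47549 = -28*(-2 + 5)**2*(-18) + 47549 = -28*3**2*(-18) + 47549 = -28*9*(-18) + 47549 = -252*(-18) + 47549 = 4536 + 47549 = 52085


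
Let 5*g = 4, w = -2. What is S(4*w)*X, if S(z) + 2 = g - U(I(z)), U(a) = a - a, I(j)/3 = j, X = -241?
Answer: 1446/5 ≈ 289.20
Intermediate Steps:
I(j) = 3*j
g = 4/5 (g = (1/5)*4 = 4/5 ≈ 0.80000)
U(a) = 0
S(z) = -6/5 (S(z) = -2 + (4/5 - 1*0) = -2 + (4/5 + 0) = -2 + 4/5 = -6/5)
S(4*w)*X = -6/5*(-241) = 1446/5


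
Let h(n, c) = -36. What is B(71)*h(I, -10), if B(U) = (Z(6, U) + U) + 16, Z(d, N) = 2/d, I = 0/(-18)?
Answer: -3144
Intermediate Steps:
I = 0 (I = 0*(-1/18) = 0)
B(U) = 49/3 + U (B(U) = (2/6 + U) + 16 = (2*(⅙) + U) + 16 = (⅓ + U) + 16 = 49/3 + U)
B(71)*h(I, -10) = (49/3 + 71)*(-36) = (262/3)*(-36) = -3144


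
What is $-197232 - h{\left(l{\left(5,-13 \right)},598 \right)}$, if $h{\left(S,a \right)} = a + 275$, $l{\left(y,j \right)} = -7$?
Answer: $-198105$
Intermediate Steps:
$h{\left(S,a \right)} = 275 + a$
$-197232 - h{\left(l{\left(5,-13 \right)},598 \right)} = -197232 - \left(275 + 598\right) = -197232 - 873 = -198105$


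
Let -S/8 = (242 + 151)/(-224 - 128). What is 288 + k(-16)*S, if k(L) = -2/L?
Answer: 101769/352 ≈ 289.12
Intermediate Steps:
S = 393/44 (S = -8*(242 + 151)/(-224 - 128) = -3144/(-352) = -3144*(-1)/352 = -8*(-393/352) = 393/44 ≈ 8.9318)
288 + k(-16)*S = 288 - 2/(-16)*(393/44) = 288 - 2*(-1/16)*(393/44) = 288 + (⅛)*(393/44) = 288 + 393/352 = 101769/352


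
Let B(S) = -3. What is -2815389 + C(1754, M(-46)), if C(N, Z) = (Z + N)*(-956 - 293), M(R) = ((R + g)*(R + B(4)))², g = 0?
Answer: -6350570619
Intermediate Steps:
M(R) = R²*(-3 + R)² (M(R) = ((R + 0)*(R - 3))² = (R*(-3 + R))² = R²*(-3 + R)²)
C(N, Z) = -1249*N - 1249*Z (C(N, Z) = (N + Z)*(-1249) = -1249*N - 1249*Z)
-2815389 + C(1754, M(-46)) = -2815389 + (-1249*1754 - 1249*(-46)²*(-3 - 46)²) = -2815389 + (-2190746 - 2642884*(-49)²) = -2815389 + (-2190746 - 2642884*2401) = -2815389 + (-2190746 - 1249*5080516) = -2815389 + (-2190746 - 6345564484) = -2815389 - 6347755230 = -6350570619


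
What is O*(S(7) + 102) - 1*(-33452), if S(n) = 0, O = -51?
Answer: 28250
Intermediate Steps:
O*(S(7) + 102) - 1*(-33452) = -51*(0 + 102) - 1*(-33452) = -51*102 + 33452 = -5202 + 33452 = 28250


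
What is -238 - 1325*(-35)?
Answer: 46137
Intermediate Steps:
-238 - 1325*(-35) = -238 - 265*(-175) = -238 + 46375 = 46137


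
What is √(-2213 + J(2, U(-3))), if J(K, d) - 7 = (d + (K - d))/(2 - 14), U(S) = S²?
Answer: I*√79422/6 ≈ 46.97*I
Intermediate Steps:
J(K, d) = 7 - K/12 (J(K, d) = 7 + (d + (K - d))/(2 - 14) = 7 + K/(-12) = 7 + K*(-1/12) = 7 - K/12)
√(-2213 + J(2, U(-3))) = √(-2213 + (7 - 1/12*2)) = √(-2213 + (7 - ⅙)) = √(-2213 + 41/6) = √(-13237/6) = I*√79422/6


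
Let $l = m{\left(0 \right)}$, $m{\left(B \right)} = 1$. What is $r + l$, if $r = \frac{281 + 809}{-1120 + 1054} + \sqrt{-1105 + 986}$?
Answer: $- \frac{512}{33} + i \sqrt{119} \approx -15.515 + 10.909 i$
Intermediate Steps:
$l = 1$
$r = - \frac{545}{33} + i \sqrt{119}$ ($r = \frac{1090}{-66} + \sqrt{-119} = 1090 \left(- \frac{1}{66}\right) + i \sqrt{119} = - \frac{545}{33} + i \sqrt{119} \approx -16.515 + 10.909 i$)
$r + l = \left(- \frac{545}{33} + i \sqrt{119}\right) + 1 = - \frac{512}{33} + i \sqrt{119}$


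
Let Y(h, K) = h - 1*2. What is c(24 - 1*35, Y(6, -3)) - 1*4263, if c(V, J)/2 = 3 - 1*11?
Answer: -4279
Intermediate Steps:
Y(h, K) = -2 + h (Y(h, K) = h - 2 = -2 + h)
c(V, J) = -16 (c(V, J) = 2*(3 - 1*11) = 2*(3 - 11) = 2*(-8) = -16)
c(24 - 1*35, Y(6, -3)) - 1*4263 = -16 - 1*4263 = -16 - 4263 = -4279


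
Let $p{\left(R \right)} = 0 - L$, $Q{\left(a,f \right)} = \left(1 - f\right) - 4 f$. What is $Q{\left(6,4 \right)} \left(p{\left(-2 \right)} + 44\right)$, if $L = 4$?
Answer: $-760$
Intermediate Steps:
$Q{\left(a,f \right)} = 1 - 5 f$
$p{\left(R \right)} = -4$ ($p{\left(R \right)} = 0 - 4 = -4$)
$Q{\left(6,4 \right)} \left(p{\left(-2 \right)} + 44\right) = \left(1 - 20\right) \left(-4 + 44\right) = \left(1 - 20\right) 40 = \left(-19\right) 40 = -760$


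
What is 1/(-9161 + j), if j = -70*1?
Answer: -1/9231 ≈ -0.00010833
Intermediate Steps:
j = -70
1/(-9161 + j) = 1/(-9161 - 70) = 1/(-9231) = -1/9231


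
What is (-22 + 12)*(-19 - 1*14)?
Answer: 330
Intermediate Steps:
(-22 + 12)*(-19 - 1*14) = -10*(-19 - 14) = -10*(-33) = 330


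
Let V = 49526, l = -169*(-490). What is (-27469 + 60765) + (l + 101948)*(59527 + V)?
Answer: 20148447470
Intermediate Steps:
l = 82810
(-27469 + 60765) + (l + 101948)*(59527 + V) = (-27469 + 60765) + (82810 + 101948)*(59527 + 49526) = 33296 + 184758*109053 = 33296 + 20148414174 = 20148447470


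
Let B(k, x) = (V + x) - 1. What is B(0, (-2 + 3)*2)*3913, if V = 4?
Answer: 19565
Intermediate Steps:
B(k, x) = 3 + x (B(k, x) = (4 + x) - 1 = 3 + x)
B(0, (-2 + 3)*2)*3913 = (3 + (-2 + 3)*2)*3913 = (3 + 1*2)*3913 = (3 + 2)*3913 = 5*3913 = 19565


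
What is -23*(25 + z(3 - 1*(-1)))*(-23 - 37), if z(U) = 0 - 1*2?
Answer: 31740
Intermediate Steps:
z(U) = -2 (z(U) = 0 - 2 = -2)
-23*(25 + z(3 - 1*(-1)))*(-23 - 37) = -23*(25 - 2)*(-23 - 37) = -529*(-60) = -23*(-1380) = 31740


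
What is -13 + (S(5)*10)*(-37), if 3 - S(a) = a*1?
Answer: 727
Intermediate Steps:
S(a) = 3 - a
-13 + (S(5)*10)*(-37) = -13 + ((3 - 1*5)*10)*(-37) = -13 + ((3 - 5)*10)*(-37) = -13 - 2*10*(-37) = -13 - 20*(-37) = -13 + 740 = 727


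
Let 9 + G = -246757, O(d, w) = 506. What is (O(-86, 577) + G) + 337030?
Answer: 90770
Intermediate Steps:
G = -246766 (G = -9 - 246757 = -246766)
(O(-86, 577) + G) + 337030 = (506 - 246766) + 337030 = -246260 + 337030 = 90770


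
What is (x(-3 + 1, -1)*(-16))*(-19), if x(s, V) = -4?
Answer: -1216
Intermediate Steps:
(x(-3 + 1, -1)*(-16))*(-19) = -4*(-16)*(-19) = 64*(-19) = -1216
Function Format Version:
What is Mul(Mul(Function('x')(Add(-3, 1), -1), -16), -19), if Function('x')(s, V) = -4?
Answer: -1216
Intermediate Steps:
Mul(Mul(Function('x')(Add(-3, 1), -1), -16), -19) = Mul(Mul(-4, -16), -19) = Mul(64, -19) = -1216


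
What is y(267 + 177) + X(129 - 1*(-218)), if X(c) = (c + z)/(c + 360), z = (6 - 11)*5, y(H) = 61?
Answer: 6207/101 ≈ 61.455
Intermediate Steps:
z = -25 (z = -5*5 = -25)
X(c) = (-25 + c)/(360 + c) (X(c) = (c - 25)/(c + 360) = (-25 + c)/(360 + c))
y(267 + 177) + X(129 - 1*(-218)) = 61 + (-25 + (129 - 1*(-218)))/(360 + (129 - 1*(-218))) = 61 + (-25 + (129 + 218))/(360 + (129 + 218)) = 61 + (-25 + 347)/(360 + 347) = 61 + 322/707 = 61 + (1/707)*322 = 61 + 46/101 = 6207/101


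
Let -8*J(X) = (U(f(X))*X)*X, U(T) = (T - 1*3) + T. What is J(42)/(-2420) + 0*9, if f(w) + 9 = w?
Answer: 27783/4840 ≈ 5.7403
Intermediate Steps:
f(w) = -9 + w
U(T) = -3 + 2*T (U(T) = (T - 3) + T = (-3 + T) + T = -3 + 2*T)
J(X) = -X²*(-21 + 2*X)/8 (J(X) = -(-3 + 2*(-9 + X))*X*X/8 = -(-3 + (-18 + 2*X))*X*X/8 = -(-21 + 2*X)*X*X/8 = -X*(-21 + 2*X)*X/8 = -X²*(-21 + 2*X)/8)
J(42)/(-2420) + 0*9 = ((⅛)*42²*(21 - 2*42))/(-2420) + 0*9 = ((⅛)*1764*(21 - 84))*(-1/2420) + 0 = ((⅛)*1764*(-63))*(-1/2420) + 0 = -27783/2*(-1/2420) + 0 = 27783/4840 + 0 = 27783/4840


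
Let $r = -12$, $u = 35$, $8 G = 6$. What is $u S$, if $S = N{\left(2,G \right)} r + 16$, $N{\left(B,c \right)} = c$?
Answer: $245$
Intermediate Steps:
$G = \frac{3}{4}$ ($G = \frac{1}{8} \cdot 6 = \frac{3}{4} \approx 0.75$)
$S = 7$ ($S = \frac{3}{4} \left(-12\right) + 16 = -9 + 16 = 7$)
$u S = 35 \cdot 7 = 245$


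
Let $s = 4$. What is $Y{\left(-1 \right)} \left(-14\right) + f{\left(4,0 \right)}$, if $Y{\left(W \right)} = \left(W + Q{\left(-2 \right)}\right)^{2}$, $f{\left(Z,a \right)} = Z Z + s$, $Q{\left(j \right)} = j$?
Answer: $-106$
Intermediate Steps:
$f{\left(Z,a \right)} = 4 + Z^{2}$ ($f{\left(Z,a \right)} = Z Z + 4 = Z^{2} + 4 = 4 + Z^{2}$)
$Y{\left(W \right)} = \left(-2 + W\right)^{2}$ ($Y{\left(W \right)} = \left(W - 2\right)^{2} = \left(-2 + W\right)^{2}$)
$Y{\left(-1 \right)} \left(-14\right) + f{\left(4,0 \right)} = \left(-2 - 1\right)^{2} \left(-14\right) + \left(4 + 4^{2}\right) = \left(-3\right)^{2} \left(-14\right) + \left(4 + 16\right) = 9 \left(-14\right) + 20 = -126 + 20 = -106$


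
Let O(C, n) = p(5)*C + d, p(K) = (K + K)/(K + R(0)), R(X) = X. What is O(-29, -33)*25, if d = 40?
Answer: -450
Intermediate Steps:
p(K) = 2 (p(K) = (K + K)/(K + 0) = (2*K)/K = 2)
O(C, n) = 40 + 2*C (O(C, n) = 2*C + 40 = 40 + 2*C)
O(-29, -33)*25 = (40 + 2*(-29))*25 = (40 - 58)*25 = -18*25 = -450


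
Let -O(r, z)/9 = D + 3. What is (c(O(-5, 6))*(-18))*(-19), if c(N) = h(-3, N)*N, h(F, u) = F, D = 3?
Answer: 55404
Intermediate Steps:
O(r, z) = -54 (O(r, z) = -9*(3 + 3) = -9*6 = -54)
c(N) = -3*N
(c(O(-5, 6))*(-18))*(-19) = (-3*(-54)*(-18))*(-19) = (162*(-18))*(-19) = -2916*(-19) = 55404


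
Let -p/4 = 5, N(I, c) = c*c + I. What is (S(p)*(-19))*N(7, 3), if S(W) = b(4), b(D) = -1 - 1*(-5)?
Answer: -1216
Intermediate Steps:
b(D) = 4 (b(D) = -1 + 5 = 4)
N(I, c) = I + c² (N(I, c) = c² + I = I + c²)
p = -20 (p = -4*5 = -20)
S(W) = 4
(S(p)*(-19))*N(7, 3) = (4*(-19))*(7 + 3²) = -76*(7 + 9) = -76*16 = -1216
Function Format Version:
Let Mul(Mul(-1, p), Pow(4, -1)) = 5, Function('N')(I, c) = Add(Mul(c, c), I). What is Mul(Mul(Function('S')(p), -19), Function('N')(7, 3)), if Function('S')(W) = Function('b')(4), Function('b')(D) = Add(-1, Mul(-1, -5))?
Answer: -1216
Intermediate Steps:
Function('b')(D) = 4 (Function('b')(D) = Add(-1, 5) = 4)
Function('N')(I, c) = Add(I, Pow(c, 2)) (Function('N')(I, c) = Add(Pow(c, 2), I) = Add(I, Pow(c, 2)))
p = -20 (p = Mul(-4, 5) = -20)
Function('S')(W) = 4
Mul(Mul(Function('S')(p), -19), Function('N')(7, 3)) = Mul(Mul(4, -19), Add(7, Pow(3, 2))) = Mul(-76, Add(7, 9)) = Mul(-76, 16) = -1216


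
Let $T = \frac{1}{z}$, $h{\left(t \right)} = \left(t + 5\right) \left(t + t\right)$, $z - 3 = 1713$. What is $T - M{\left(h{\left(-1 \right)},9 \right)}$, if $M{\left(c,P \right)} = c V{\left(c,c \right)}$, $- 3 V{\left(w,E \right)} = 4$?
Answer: $- \frac{6101}{572} \approx -10.666$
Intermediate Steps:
$z = 1716$ ($z = 3 + 1713 = 1716$)
$V{\left(w,E \right)} = - \frac{4}{3}$ ($V{\left(w,E \right)} = \left(- \frac{1}{3}\right) 4 = - \frac{4}{3}$)
$h{\left(t \right)} = 2 t \left(5 + t\right)$ ($h{\left(t \right)} = \left(5 + t\right) 2 t = 2 t \left(5 + t\right)$)
$M{\left(c,P \right)} = - \frac{4 c}{3}$ ($M{\left(c,P \right)} = c \left(- \frac{4}{3}\right) = - \frac{4 c}{3}$)
$T = \frac{1}{1716} \approx 0.00058275$
$T - M{\left(h{\left(-1 \right)},9 \right)} = \frac{1}{1716} - - \frac{4 \cdot 2 \left(-1\right) \left(5 - 1\right)}{3} = \frac{1}{1716} - - \frac{4 \cdot 2 \left(-1\right) 4}{3} = \frac{1}{1716} - \left(- \frac{4}{3}\right) \left(-8\right) = \frac{1}{1716} - \frac{32}{3} = - \frac{6101}{572}$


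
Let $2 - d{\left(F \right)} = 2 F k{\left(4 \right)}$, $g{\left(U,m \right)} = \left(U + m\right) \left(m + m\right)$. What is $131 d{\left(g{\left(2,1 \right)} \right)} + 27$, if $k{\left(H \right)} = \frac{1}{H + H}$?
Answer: $\frac{185}{2} \approx 92.5$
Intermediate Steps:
$k{\left(H \right)} = \frac{1}{2 H}$
$g{\left(U,m \right)} = 2 m \left(U + m\right)$ ($g{\left(U,m \right)} = \left(U + m\right) 2 m = 2 m \left(U + m\right)$)
$d{\left(F \right)} = 2 - \frac{F}{4}$ ($d{\left(F \right)} = 2 - 2 F \frac{1}{2 \cdot 4} = 2 - 2 F \frac{1}{2} \cdot \frac{1}{4} = 2 - 2 F \frac{1}{8} = 2 - \frac{F}{4}$)
$131 d{\left(g{\left(2,1 \right)} \right)} + 27 = 131 \left(2 - \frac{2 \cdot 1 \left(2 + 1\right)}{4}\right) + 27 = 131 \left(2 - \frac{2 \cdot 1 \cdot 3}{4}\right) + 27 = 131 \left(2 - \frac{3}{2}\right) + 27 = 131 \cdot \frac{1}{2} + 27 = \frac{131}{2} + 27 = \frac{185}{2}$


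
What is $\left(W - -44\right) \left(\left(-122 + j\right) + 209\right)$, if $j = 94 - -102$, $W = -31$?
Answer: $3679$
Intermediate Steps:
$j = 196$ ($j = 94 + 102 = 196$)
$\left(W - -44\right) \left(\left(-122 + j\right) + 209\right) = \left(-31 - -44\right) \left(\left(-122 + 196\right) + 209\right) = \left(-31 + 44\right) \left(74 + 209\right) = 13 \cdot 283 = 3679$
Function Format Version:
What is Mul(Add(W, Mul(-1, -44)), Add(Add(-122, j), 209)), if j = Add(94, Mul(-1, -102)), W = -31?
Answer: 3679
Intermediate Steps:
j = 196 (j = Add(94, 102) = 196)
Mul(Add(W, Mul(-1, -44)), Add(Add(-122, j), 209)) = Mul(Add(-31, Mul(-1, -44)), Add(Add(-122, 196), 209)) = Mul(Add(-31, 44), Add(74, 209)) = Mul(13, 283) = 3679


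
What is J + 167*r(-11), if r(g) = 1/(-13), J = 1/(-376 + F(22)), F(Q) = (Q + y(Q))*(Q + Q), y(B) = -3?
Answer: -76807/5980 ≈ -12.844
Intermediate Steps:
F(Q) = 2*Q*(-3 + Q) (F(Q) = (Q - 3)*(Q + Q) = (-3 + Q)*(2*Q) = 2*Q*(-3 + Q))
J = 1/460 (J = 1/(-376 + 2*22*(-3 + 22)) = 1/(-376 + 2*22*19) = 1/(-376 + 836) = 1/460 ≈ 0.0021739)
r(g) = -1/13
J + 167*r(-11) = 1/460 + 167*(-1/13) = 1/460 - 167/13 = -76807/5980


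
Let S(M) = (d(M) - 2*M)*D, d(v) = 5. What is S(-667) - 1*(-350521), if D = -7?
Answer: 341148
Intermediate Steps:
S(M) = -35 + 14*M (S(M) = (5 - 2*M)*(-7) = -35 + 14*M)
S(-667) - 1*(-350521) = (-35 + 14*(-667)) - 1*(-350521) = (-35 - 9338) + 350521 = -9373 + 350521 = 341148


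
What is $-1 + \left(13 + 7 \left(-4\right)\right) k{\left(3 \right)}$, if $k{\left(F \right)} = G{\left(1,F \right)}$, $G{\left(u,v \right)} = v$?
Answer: $-46$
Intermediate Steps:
$k{\left(F \right)} = F$
$-1 + \left(13 + 7 \left(-4\right)\right) k{\left(3 \right)} = -1 + \left(13 + 7 \left(-4\right)\right) 3 = -1 + \left(13 - 28\right) 3 = -1 - 45 = -46$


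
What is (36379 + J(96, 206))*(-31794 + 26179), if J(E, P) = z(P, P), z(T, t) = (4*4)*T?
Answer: -222775125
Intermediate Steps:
z(T, t) = 16*T
J(E, P) = 16*P
(36379 + J(96, 206))*(-31794 + 26179) = (36379 + 16*206)*(-31794 + 26179) = (36379 + 3296)*(-5615) = 39675*(-5615) = -222775125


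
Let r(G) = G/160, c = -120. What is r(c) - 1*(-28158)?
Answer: 112629/4 ≈ 28157.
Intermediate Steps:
r(G) = G/160 (r(G) = G*(1/160) = G/160)
r(c) - 1*(-28158) = (1/160)*(-120) - 1*(-28158) = -¾ + 28158 = 112629/4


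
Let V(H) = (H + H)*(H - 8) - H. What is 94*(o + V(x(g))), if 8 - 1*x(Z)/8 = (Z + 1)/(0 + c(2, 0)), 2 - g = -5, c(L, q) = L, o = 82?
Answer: 149084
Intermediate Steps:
g = 7 (g = 2 - 1*(-5) = 2 + 5 = 7)
x(Z) = 60 - 4*Z (x(Z) = 64 - 8*(Z + 1)/(0 + 2) = 64 - 8*(1 + Z)/2 = 64 - 8*(½ + Z/2) = 64 + (-4 - 4*Z) = 60 - 4*Z)
V(H) = -H + 2*H*(-8 + H) (V(H) = (2*H)*(-8 + H) - H = 2*H*(-8 + H) - H = -H + 2*H*(-8 + H))
94*(o + V(x(g))) = 94*(82 + (60 - 4*7)*(-17 + 2*(60 - 4*7))) = 94*(82 + (60 - 28)*(-17 + 2*(60 - 28))) = 94*(82 + 32*(-17 + 2*32)) = 94*(82 + 32*(-17 + 64)) = 94*(82 + 32*47) = 94*(82 + 1504) = 94*1586 = 149084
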